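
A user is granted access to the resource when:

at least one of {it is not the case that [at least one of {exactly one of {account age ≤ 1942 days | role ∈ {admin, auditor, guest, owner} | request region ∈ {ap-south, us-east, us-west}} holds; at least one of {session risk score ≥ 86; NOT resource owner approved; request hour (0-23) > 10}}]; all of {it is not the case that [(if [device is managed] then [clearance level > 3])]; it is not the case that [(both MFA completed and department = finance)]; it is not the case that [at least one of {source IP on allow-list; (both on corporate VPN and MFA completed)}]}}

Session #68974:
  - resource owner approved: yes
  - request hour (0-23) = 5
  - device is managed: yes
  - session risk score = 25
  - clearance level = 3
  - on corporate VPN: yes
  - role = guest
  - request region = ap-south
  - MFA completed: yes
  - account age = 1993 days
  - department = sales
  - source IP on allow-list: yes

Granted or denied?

Granted

Atomic conditions:
  account age ≤ 1942 days: 1993 ≤ 1942 is false
  role ∈ {admin, auditor, guest, owner}: guest is in the set → true
  request region ∈ {ap-south, us-east, us-west}: ap-south is in the set → true
  session risk score ≥ 86: 25 ≥ 86 is false
  NOT resource owner approved: yes → false
  request hour (0-23) > 10: 5 > 10 is false
  device is managed: yes → true
  clearance level > 3: 3 > 3 is false
  MFA completed: yes → true
  department = finance: sales == finance is false
  source IP on allow-list: yes → true
  on corporate VPN: yes → true
Combine:
[1.1.1] exactly-one(false, true, true) = false
[1.1.2] false OR false OR false = false
[1.1] false OR false = false
[1] NOT false = true
[2.1.1] true → false = false
[2.1] NOT false = true
[2.2.1] true AND false = false
[2.2] NOT false = true
[2.3.1.2] true AND true = true
[2.3.1] true OR true = true
[2.3] NOT true = false
[2] true AND true AND false = false
[root] true OR false = true
Overall: true → granted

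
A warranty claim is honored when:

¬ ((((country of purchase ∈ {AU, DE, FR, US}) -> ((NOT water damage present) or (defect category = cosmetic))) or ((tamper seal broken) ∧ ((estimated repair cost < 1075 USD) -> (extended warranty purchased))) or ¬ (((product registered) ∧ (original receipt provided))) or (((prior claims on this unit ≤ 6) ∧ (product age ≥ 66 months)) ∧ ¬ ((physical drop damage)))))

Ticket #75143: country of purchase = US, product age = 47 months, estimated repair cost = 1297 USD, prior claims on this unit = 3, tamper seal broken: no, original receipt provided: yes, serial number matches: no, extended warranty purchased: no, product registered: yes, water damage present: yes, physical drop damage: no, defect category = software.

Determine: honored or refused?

Honored

Atomic conditions:
  country of purchase ∈ {AU, DE, FR, US}: US is in the set → true
  NOT water damage present: yes → false
  defect category = cosmetic: software == cosmetic is false
  tamper seal broken: no → false
  estimated repair cost < 1075 USD: 1297 < 1075 is false
  extended warranty purchased: no → false
  product registered: yes → true
  original receipt provided: yes → true
  prior claims on this unit ≤ 6: 3 ≤ 6 is true
  product age ≥ 66 months: 47 ≥ 66 is false
  physical drop damage: no → false
Combine:
[1.1.2] false OR false = false
[1.1] true → false = false
[1.2.2] false → false (antecedent false ⇒ implication holds) = true
[1.2] false AND true = false
[1.3.1] true AND true = true
[1.3] NOT true = false
[1.4.1] true AND false = false
[1.4.2] NOT false = true
[1.4] false AND true = false
[1] false OR false OR false OR false = false
[root] NOT false = true
Overall: true → honored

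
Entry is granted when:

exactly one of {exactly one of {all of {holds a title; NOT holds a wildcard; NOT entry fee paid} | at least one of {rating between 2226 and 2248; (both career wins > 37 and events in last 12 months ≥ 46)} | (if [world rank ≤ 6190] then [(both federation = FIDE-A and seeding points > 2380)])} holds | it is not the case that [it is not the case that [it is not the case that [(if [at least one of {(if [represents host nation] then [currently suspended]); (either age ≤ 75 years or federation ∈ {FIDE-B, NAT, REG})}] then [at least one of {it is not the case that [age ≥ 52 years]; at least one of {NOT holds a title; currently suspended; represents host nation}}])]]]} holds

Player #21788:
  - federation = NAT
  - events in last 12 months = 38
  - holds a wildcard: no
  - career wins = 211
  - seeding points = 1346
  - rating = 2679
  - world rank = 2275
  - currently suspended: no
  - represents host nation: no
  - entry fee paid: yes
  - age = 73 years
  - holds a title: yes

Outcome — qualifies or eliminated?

Atomic conditions:
  holds a title: yes → true
  NOT holds a wildcard: no → true
  NOT entry fee paid: yes → false
  rating between 2226 and 2248: 2679 in [2226, 2248] is false
  career wins > 37: 211 > 37 is true
  events in last 12 months ≥ 46: 38 ≥ 46 is false
  world rank ≤ 6190: 2275 ≤ 6190 is true
  federation = FIDE-A: NAT == FIDE-A is false
  seeding points > 2380: 1346 > 2380 is false
  represents host nation: no → false
  currently suspended: no → false
  age ≤ 75 years: 73 ≤ 75 is true
  federation ∈ {FIDE-B, NAT, REG}: NAT is in the set → true
  age ≥ 52 years: 73 ≥ 52 is true
  NOT holds a title: yes → false
Combine:
[1.1] true AND true AND false = false
[1.2.2] true AND false = false
[1.2] false OR false = false
[1.3.2] false AND false = false
[1.3] true → false = false
[1] exactly-one(false, false, false) = false
[2.1.1.1.1.1] false → false (antecedent false ⇒ implication holds) = true
[2.1.1.1.1.2] true OR true = true
[2.1.1.1.1] true OR true = true
[2.1.1.1.2.1] NOT true = false
[2.1.1.1.2.2] false OR false OR false = false
[2.1.1.1.2] false OR false = false
[2.1.1.1] true → false = false
[2.1.1] NOT false = true
[2.1] NOT true = false
[2] NOT false = true
[root] exactly-one(false, true) = true
Overall: true → qualifies

Qualifies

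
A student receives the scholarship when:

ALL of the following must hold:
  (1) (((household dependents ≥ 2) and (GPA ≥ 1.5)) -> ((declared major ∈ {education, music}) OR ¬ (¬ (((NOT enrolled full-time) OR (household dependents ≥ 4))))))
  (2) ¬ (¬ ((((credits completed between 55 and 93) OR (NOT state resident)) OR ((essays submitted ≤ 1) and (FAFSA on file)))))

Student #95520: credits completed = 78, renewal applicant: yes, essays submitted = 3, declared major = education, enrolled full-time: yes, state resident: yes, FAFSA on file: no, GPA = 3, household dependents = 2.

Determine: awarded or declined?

Atomic conditions:
  household dependents ≥ 2: 2 ≥ 2 is true
  GPA ≥ 1.5: 3 ≥ 1.5 is true
  declared major ∈ {education, music}: education is in the set → true
  NOT enrolled full-time: yes → false
  household dependents ≥ 4: 2 ≥ 4 is false
  credits completed between 55 and 93: 78 in [55, 93] is true
  NOT state resident: yes → false
  essays submitted ≤ 1: 3 ≤ 1 is false
  FAFSA on file: no → false
Combine:
[1.1] true AND true = true
[1.2.2.1.1] false OR false = false
[1.2.2.1] NOT false = true
[1.2.2] NOT true = false
[1.2] true OR false = true
[1] true → true = true
[2.1.1.1] true OR false = true
[2.1.1.2] false AND false = false
[2.1.1] true OR false = true
[2.1] NOT true = false
[2] NOT false = true
[root] true AND true = true
Overall: true → awarded

Awarded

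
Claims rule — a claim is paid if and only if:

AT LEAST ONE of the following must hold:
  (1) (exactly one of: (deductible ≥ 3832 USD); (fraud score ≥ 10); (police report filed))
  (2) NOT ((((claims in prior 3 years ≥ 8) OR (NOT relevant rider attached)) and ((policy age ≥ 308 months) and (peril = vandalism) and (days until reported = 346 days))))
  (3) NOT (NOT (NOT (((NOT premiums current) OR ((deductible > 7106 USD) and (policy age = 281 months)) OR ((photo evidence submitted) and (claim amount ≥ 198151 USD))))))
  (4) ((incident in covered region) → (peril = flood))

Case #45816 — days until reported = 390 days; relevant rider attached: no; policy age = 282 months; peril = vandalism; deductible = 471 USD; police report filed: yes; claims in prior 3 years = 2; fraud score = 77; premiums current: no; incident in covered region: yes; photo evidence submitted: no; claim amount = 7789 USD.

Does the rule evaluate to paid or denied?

Atomic conditions:
  deductible ≥ 3832 USD: 471 ≥ 3832 is false
  fraud score ≥ 10: 77 ≥ 10 is true
  police report filed: yes → true
  claims in prior 3 years ≥ 8: 2 ≥ 8 is false
  NOT relevant rider attached: no → true
  policy age ≥ 308 months: 282 ≥ 308 is false
  peril = vandalism: vandalism == vandalism is true
  days until reported = 346 days: 390 == 346 is false
  NOT premiums current: no → true
  deductible > 7106 USD: 471 > 7106 is false
  policy age = 281 months: 282 == 281 is false
  photo evidence submitted: no → false
  claim amount ≥ 198151 USD: 7789 ≥ 198151 is false
  incident in covered region: yes → true
  peril = flood: vandalism == flood is false
Combine:
[1] exactly-one(false, true, true) = false
[2.1.1] false OR true = true
[2.1.2] false AND true AND false = false
[2.1] true AND false = false
[2] NOT false = true
[3.1.1.1.2] false AND false = false
[3.1.1.1.3] false AND false = false
[3.1.1.1] true OR false OR false = true
[3.1.1] NOT true = false
[3.1] NOT false = true
[3] NOT true = false
[4] true → false = false
[root] false OR true OR false OR false = true
Overall: true → paid

Paid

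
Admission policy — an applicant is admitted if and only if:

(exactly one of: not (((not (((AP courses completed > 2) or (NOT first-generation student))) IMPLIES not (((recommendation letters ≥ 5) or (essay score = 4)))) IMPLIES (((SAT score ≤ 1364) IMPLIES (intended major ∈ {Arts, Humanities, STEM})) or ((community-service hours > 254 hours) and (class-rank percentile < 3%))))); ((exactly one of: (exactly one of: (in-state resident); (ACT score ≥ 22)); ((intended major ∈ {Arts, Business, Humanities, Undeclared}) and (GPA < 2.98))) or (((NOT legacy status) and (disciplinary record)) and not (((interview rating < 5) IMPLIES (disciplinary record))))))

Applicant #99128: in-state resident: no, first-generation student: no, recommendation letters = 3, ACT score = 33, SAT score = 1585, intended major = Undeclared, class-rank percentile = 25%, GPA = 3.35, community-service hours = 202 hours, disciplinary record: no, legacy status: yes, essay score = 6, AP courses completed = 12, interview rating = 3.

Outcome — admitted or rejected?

Atomic conditions:
  AP courses completed > 2: 12 > 2 is true
  NOT first-generation student: no → true
  recommendation letters ≥ 5: 3 ≥ 5 is false
  essay score = 4: 6 == 4 is false
  SAT score ≤ 1364: 1585 ≤ 1364 is false
  intended major ∈ {Arts, Humanities, STEM}: Undeclared is not in the set → false
  community-service hours > 254 hours: 202 > 254 is false
  class-rank percentile < 3%: 25 < 3 is false
  in-state resident: no → false
  ACT score ≥ 22: 33 ≥ 22 is true
  intended major ∈ {Arts, Business, Humanities, Undeclared}: Undeclared is in the set → true
  GPA < 2.98: 3.35 < 2.98 is false
  NOT legacy status: yes → false
  disciplinary record: no → false
  interview rating < 5: 3 < 5 is true
Combine:
[1.1.1.1.1] true OR true = true
[1.1.1.1] NOT true = false
[1.1.1.2.1] false OR false = false
[1.1.1.2] NOT false = true
[1.1.1] false → true (antecedent false ⇒ implication holds) = true
[1.1.2.1] false → false (antecedent false ⇒ implication holds) = true
[1.1.2.2] false AND false = false
[1.1.2] true OR false = true
[1.1] true → true = true
[1] NOT true = false
[2.1.1] exactly-one(false, true) = true
[2.1.2] true AND false = false
[2.1] exactly-one(true, false) = true
[2.2.1] false AND false = false
[2.2.2.1] true → false = false
[2.2.2] NOT false = true
[2.2] false AND true = false
[2] true OR false = true
[root] exactly-one(false, true) = true
Overall: true → admitted

Admitted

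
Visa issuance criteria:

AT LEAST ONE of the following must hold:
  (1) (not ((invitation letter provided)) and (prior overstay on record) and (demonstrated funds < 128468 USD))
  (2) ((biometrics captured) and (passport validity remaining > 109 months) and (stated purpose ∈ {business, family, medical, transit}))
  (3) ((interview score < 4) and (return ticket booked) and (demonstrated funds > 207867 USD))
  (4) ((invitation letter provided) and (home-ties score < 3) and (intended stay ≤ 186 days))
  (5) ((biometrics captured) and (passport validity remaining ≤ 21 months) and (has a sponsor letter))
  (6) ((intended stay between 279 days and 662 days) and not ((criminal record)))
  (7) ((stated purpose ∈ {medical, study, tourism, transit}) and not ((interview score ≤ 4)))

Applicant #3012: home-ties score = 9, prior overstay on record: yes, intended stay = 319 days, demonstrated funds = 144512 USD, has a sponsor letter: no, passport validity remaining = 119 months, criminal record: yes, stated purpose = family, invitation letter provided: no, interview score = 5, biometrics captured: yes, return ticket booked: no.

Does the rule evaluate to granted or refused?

Atomic conditions:
  invitation letter provided: no → false
  prior overstay on record: yes → true
  demonstrated funds < 128468 USD: 144512 < 128468 is false
  biometrics captured: yes → true
  passport validity remaining > 109 months: 119 > 109 is true
  stated purpose ∈ {business, family, medical, transit}: family is in the set → true
  interview score < 4: 5 < 4 is false
  return ticket booked: no → false
  demonstrated funds > 207867 USD: 144512 > 207867 is false
  home-ties score < 3: 9 < 3 is false
  intended stay ≤ 186 days: 319 ≤ 186 is false
  passport validity remaining ≤ 21 months: 119 ≤ 21 is false
  has a sponsor letter: no → false
  intended stay between 279 days and 662 days: 319 in [279, 662] is true
  criminal record: yes → true
  stated purpose ∈ {medical, study, tourism, transit}: family is not in the set → false
  interview score ≤ 4: 5 ≤ 4 is false
Combine:
[1.1] NOT false = true
[1] true AND true AND false = false
[2] true AND true AND true = true
[3] false AND false AND false = false
[4] false AND false AND false = false
[5] true AND false AND false = false
[6.2] NOT true = false
[6] true AND false = false
[7.2] NOT false = true
[7] false AND true = false
[root] false OR true OR false OR false OR false OR false OR false = true
Overall: true → granted

Granted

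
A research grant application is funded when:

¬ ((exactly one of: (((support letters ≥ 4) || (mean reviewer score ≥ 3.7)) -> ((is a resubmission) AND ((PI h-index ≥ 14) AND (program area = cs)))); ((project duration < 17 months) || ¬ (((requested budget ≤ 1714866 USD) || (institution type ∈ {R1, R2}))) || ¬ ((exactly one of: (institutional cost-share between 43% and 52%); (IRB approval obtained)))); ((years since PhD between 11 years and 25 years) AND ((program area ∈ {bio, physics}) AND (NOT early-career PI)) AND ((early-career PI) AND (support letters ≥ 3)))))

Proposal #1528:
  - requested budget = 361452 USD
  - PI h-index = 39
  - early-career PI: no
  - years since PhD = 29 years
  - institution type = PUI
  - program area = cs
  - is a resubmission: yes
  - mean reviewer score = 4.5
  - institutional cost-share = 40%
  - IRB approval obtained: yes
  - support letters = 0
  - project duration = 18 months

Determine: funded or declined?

Atomic conditions:
  support letters ≥ 4: 0 ≥ 4 is false
  mean reviewer score ≥ 3.7: 4.5 ≥ 3.7 is true
  is a resubmission: yes → true
  PI h-index ≥ 14: 39 ≥ 14 is true
  program area = cs: cs == cs is true
  project duration < 17 months: 18 < 17 is false
  requested budget ≤ 1714866 USD: 361452 ≤ 1714866 is true
  institution type ∈ {R1, R2}: PUI is not in the set → false
  institutional cost-share between 43% and 52%: 40 in [43, 52] is false
  IRB approval obtained: yes → true
  years since PhD between 11 years and 25 years: 29 in [11, 25] is false
  program area ∈ {bio, physics}: cs is not in the set → false
  NOT early-career PI: no → true
  early-career PI: no → false
  support letters ≥ 3: 0 ≥ 3 is false
Combine:
[1.1.1] false OR true = true
[1.1.2.2] true AND true = true
[1.1.2] true AND true = true
[1.1] true → true = true
[1.2.2.1] true OR false = true
[1.2.2] NOT true = false
[1.2.3.1] exactly-one(false, true) = true
[1.2.3] NOT true = false
[1.2] false OR false OR false = false
[1.3.2] false AND true = false
[1.3.3] false AND false = false
[1.3] false AND false AND false = false
[1] exactly-one(true, false, false) = true
[root] NOT true = false
Overall: false → declined

Declined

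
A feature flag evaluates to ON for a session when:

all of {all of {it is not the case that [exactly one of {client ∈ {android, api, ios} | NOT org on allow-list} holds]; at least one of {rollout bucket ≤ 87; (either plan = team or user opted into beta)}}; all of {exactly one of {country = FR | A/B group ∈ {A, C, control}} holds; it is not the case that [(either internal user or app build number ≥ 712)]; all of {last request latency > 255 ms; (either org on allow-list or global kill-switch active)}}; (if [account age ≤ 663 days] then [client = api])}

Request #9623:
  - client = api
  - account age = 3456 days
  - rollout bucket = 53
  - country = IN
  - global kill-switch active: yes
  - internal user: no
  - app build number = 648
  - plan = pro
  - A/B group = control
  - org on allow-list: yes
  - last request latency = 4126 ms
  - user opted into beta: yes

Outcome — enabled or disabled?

Atomic conditions:
  client ∈ {android, api, ios}: api is in the set → true
  NOT org on allow-list: yes → false
  rollout bucket ≤ 87: 53 ≤ 87 is true
  plan = team: pro == team is false
  user opted into beta: yes → true
  country = FR: IN == FR is false
  A/B group ∈ {A, C, control}: control is in the set → true
  internal user: no → false
  app build number ≥ 712: 648 ≥ 712 is false
  last request latency > 255 ms: 4126 > 255 is true
  org on allow-list: yes → true
  global kill-switch active: yes → true
  account age ≤ 663 days: 3456 ≤ 663 is false
  client = api: api == api is true
Combine:
[1.1.1] exactly-one(true, false) = true
[1.1] NOT true = false
[1.2.2] false OR true = true
[1.2] true OR true = true
[1] false AND true = false
[2.1] exactly-one(false, true) = true
[2.2.1] false OR false = false
[2.2] NOT false = true
[2.3.2] true OR true = true
[2.3] true AND true = true
[2] true AND true AND true = true
[3] false → true (antecedent false ⇒ implication holds) = true
[root] false AND true AND true = false
Overall: false → disabled

Disabled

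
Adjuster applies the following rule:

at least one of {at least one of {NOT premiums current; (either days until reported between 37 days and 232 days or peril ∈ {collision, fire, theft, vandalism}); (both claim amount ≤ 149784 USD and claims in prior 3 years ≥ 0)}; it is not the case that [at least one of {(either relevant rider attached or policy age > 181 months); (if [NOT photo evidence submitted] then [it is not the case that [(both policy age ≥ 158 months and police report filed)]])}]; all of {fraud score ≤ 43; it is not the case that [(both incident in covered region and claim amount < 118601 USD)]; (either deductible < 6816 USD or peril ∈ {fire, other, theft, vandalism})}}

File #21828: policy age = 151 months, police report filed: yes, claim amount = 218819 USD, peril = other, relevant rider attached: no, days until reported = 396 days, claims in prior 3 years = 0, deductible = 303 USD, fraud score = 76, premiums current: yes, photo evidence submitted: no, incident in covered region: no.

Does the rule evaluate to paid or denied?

Denied

Atomic conditions:
  NOT premiums current: yes → false
  days until reported between 37 days and 232 days: 396 in [37, 232] is false
  peril ∈ {collision, fire, theft, vandalism}: other is not in the set → false
  claim amount ≤ 149784 USD: 218819 ≤ 149784 is false
  claims in prior 3 years ≥ 0: 0 ≥ 0 is true
  relevant rider attached: no → false
  policy age > 181 months: 151 > 181 is false
  NOT photo evidence submitted: no → true
  policy age ≥ 158 months: 151 ≥ 158 is false
  police report filed: yes → true
  fraud score ≤ 43: 76 ≤ 43 is false
  incident in covered region: no → false
  claim amount < 118601 USD: 218819 < 118601 is false
  deductible < 6816 USD: 303 < 6816 is true
  peril ∈ {fire, other, theft, vandalism}: other is in the set → true
Combine:
[1.2] false OR false = false
[1.3] false AND true = false
[1] false OR false OR false = false
[2.1.1] false OR false = false
[2.1.2.2.1] false AND true = false
[2.1.2.2] NOT false = true
[2.1.2] true → true = true
[2.1] false OR true = true
[2] NOT true = false
[3.2.1] false AND false = false
[3.2] NOT false = true
[3.3] true OR true = true
[3] false AND true AND true = false
[root] false OR false OR false = false
Overall: false → denied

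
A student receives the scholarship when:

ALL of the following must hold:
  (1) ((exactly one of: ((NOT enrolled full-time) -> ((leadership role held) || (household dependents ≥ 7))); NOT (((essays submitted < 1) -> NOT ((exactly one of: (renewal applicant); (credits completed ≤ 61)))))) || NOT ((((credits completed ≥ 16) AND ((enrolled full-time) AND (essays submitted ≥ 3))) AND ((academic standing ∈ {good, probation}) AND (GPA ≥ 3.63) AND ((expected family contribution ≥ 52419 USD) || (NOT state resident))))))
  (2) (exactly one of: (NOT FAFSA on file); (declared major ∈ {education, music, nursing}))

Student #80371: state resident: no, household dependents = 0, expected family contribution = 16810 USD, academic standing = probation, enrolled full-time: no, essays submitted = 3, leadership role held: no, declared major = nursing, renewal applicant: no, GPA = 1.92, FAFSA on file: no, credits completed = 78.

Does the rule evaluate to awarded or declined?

Declined

Atomic conditions:
  NOT enrolled full-time: no → true
  leadership role held: no → false
  household dependents ≥ 7: 0 ≥ 7 is false
  essays submitted < 1: 3 < 1 is false
  renewal applicant: no → false
  credits completed ≤ 61: 78 ≤ 61 is false
  credits completed ≥ 16: 78 ≥ 16 is true
  enrolled full-time: no → false
  essays submitted ≥ 3: 3 ≥ 3 is true
  academic standing ∈ {good, probation}: probation is in the set → true
  GPA ≥ 3.63: 1.92 ≥ 3.63 is false
  expected family contribution ≥ 52419 USD: 16810 ≥ 52419 is false
  NOT state resident: no → true
  NOT FAFSA on file: no → true
  declared major ∈ {education, music, nursing}: nursing is in the set → true
Combine:
[1.1.1.2] false OR false = false
[1.1.1] true → false = false
[1.1.2.1.2.1] exactly-one(false, false) = false
[1.1.2.1.2] NOT false = true
[1.1.2.1] false → true (antecedent false ⇒ implication holds) = true
[1.1.2] NOT true = false
[1.1] exactly-one(false, false) = false
[1.2.1.1.2] false AND true = false
[1.2.1.1] true AND false = false
[1.2.1.2.3] false OR true = true
[1.2.1.2] true AND false AND true = false
[1.2.1] false AND false = false
[1.2] NOT false = true
[1] false OR true = true
[2] exactly-one(true, true) = false
[root] true AND false = false
Overall: false → declined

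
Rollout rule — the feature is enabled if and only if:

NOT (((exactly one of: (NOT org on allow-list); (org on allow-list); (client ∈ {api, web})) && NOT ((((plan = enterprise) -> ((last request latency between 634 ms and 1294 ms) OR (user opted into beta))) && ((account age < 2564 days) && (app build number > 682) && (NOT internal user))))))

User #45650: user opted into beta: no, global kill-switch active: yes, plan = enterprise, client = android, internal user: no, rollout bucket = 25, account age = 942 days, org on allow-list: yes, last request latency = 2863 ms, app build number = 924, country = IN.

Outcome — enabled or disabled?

Atomic conditions:
  NOT org on allow-list: yes → false
  org on allow-list: yes → true
  client ∈ {api, web}: android is not in the set → false
  plan = enterprise: enterprise == enterprise is true
  last request latency between 634 ms and 1294 ms: 2863 in [634, 1294] is false
  user opted into beta: no → false
  account age < 2564 days: 942 < 2564 is true
  app build number > 682: 924 > 682 is true
  NOT internal user: no → true
Combine:
[1.1] exactly-one(false, true, false) = true
[1.2.1.1.2] false OR false = false
[1.2.1.1] true → false = false
[1.2.1.2] true AND true AND true = true
[1.2.1] false AND true = false
[1.2] NOT false = true
[1] true AND true = true
[root] NOT true = false
Overall: false → disabled

Disabled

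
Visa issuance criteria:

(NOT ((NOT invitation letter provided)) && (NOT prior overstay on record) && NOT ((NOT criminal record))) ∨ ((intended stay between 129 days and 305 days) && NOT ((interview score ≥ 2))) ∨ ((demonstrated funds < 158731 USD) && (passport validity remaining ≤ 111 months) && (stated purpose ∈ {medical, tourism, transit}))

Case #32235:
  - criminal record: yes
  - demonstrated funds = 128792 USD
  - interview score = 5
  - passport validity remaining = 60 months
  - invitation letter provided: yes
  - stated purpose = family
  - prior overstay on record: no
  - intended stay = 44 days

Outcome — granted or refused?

Granted

Atomic conditions:
  NOT invitation letter provided: yes → false
  NOT prior overstay on record: no → true
  NOT criminal record: yes → false
  intended stay between 129 days and 305 days: 44 in [129, 305] is false
  interview score ≥ 2: 5 ≥ 2 is true
  demonstrated funds < 158731 USD: 128792 < 158731 is true
  passport validity remaining ≤ 111 months: 60 ≤ 111 is true
  stated purpose ∈ {medical, tourism, transit}: family is not in the set → false
Combine:
[1.1] NOT false = true
[1.3] NOT false = true
[1] true AND true AND true = true
[2.2] NOT true = false
[2] false AND false = false
[3] true AND true AND false = false
[root] true OR false OR false = true
Overall: true → granted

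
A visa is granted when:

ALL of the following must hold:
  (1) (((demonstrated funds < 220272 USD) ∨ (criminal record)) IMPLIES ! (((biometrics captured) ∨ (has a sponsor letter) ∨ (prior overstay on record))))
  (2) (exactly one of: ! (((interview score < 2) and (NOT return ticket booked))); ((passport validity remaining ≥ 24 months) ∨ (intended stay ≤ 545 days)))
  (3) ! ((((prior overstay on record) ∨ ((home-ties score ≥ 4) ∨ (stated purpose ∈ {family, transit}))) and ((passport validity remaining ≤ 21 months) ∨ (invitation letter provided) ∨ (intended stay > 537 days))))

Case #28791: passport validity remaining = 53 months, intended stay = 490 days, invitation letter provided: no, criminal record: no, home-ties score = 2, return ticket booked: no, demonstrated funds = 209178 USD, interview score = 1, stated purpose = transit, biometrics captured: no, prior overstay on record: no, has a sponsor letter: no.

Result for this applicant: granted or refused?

Atomic conditions:
  demonstrated funds < 220272 USD: 209178 < 220272 is true
  criminal record: no → false
  biometrics captured: no → false
  has a sponsor letter: no → false
  prior overstay on record: no → false
  interview score < 2: 1 < 2 is true
  NOT return ticket booked: no → true
  passport validity remaining ≥ 24 months: 53 ≥ 24 is true
  intended stay ≤ 545 days: 490 ≤ 545 is true
  home-ties score ≥ 4: 2 ≥ 4 is false
  stated purpose ∈ {family, transit}: transit is in the set → true
  passport validity remaining ≤ 21 months: 53 ≤ 21 is false
  invitation letter provided: no → false
  intended stay > 537 days: 490 > 537 is false
Combine:
[1.1] true OR false = true
[1.2.1] false OR false OR false = false
[1.2] NOT false = true
[1] true → true = true
[2.1.1] true AND true = true
[2.1] NOT true = false
[2.2] true OR true = true
[2] exactly-one(false, true) = true
[3.1.1.2] false OR true = true
[3.1.1] false OR true = true
[3.1.2] false OR false OR false = false
[3.1] true AND false = false
[3] NOT false = true
[root] true AND true AND true = true
Overall: true → granted

Granted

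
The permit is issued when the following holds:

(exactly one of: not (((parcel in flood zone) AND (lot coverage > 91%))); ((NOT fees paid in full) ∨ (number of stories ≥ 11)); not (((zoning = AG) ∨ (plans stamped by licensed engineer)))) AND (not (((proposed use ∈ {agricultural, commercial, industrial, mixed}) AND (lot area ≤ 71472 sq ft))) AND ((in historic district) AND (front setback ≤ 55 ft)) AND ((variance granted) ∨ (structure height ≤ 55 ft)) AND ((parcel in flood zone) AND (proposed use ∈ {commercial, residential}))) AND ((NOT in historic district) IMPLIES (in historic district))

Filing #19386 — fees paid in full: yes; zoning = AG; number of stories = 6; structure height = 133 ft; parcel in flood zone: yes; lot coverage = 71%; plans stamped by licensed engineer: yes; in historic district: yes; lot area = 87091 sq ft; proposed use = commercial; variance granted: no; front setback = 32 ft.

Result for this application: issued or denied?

Atomic conditions:
  parcel in flood zone: yes → true
  lot coverage > 91%: 71 > 91 is false
  NOT fees paid in full: yes → false
  number of stories ≥ 11: 6 ≥ 11 is false
  zoning = AG: AG == AG is true
  plans stamped by licensed engineer: yes → true
  proposed use ∈ {agricultural, commercial, industrial, mixed}: commercial is in the set → true
  lot area ≤ 71472 sq ft: 87091 ≤ 71472 is false
  in historic district: yes → true
  front setback ≤ 55 ft: 32 ≤ 55 is true
  variance granted: no → false
  structure height ≤ 55 ft: 133 ≤ 55 is false
  proposed use ∈ {commercial, residential}: commercial is in the set → true
  NOT in historic district: yes → false
Combine:
[1.1.1] true AND false = false
[1.1] NOT false = true
[1.2] false OR false = false
[1.3.1] true OR true = true
[1.3] NOT true = false
[1] exactly-one(true, false, false) = true
[2.1.1] true AND false = false
[2.1] NOT false = true
[2.2] true AND true = true
[2.3] false OR false = false
[2.4] true AND true = true
[2] true AND true AND false AND true = false
[3] false → true (antecedent false ⇒ implication holds) = true
[root] true AND false AND true = false
Overall: false → denied

Denied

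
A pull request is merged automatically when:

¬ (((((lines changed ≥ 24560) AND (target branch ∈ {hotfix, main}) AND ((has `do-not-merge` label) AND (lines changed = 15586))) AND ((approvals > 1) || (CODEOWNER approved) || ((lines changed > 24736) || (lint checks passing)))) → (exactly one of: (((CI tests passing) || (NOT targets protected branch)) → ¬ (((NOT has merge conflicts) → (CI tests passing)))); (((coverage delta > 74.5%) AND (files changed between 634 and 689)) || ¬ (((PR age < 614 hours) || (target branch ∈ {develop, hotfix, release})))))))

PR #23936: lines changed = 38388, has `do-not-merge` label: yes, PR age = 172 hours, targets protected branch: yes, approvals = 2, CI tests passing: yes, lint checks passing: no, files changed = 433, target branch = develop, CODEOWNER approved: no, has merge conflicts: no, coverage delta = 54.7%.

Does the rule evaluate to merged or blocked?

Atomic conditions:
  lines changed ≥ 24560: 38388 ≥ 24560 is true
  target branch ∈ {hotfix, main}: develop is not in the set → false
  has `do-not-merge` label: yes → true
  lines changed = 15586: 38388 == 15586 is false
  approvals > 1: 2 > 1 is true
  CODEOWNER approved: no → false
  lines changed > 24736: 38388 > 24736 is true
  lint checks passing: no → false
  CI tests passing: yes → true
  NOT targets protected branch: yes → false
  NOT has merge conflicts: no → true
  coverage delta > 74.5%: 54.7 > 74.5 is false
  files changed between 634 and 689: 433 in [634, 689] is false
  PR age < 614 hours: 172 < 614 is true
  target branch ∈ {develop, hotfix, release}: develop is in the set → true
Combine:
[1.1.1.3] true AND false = false
[1.1.1] true AND false AND false = false
[1.1.2.3] true OR false = true
[1.1.2] true OR false OR true = true
[1.1] false AND true = false
[1.2.1.1] true OR false = true
[1.2.1.2.1] true → true = true
[1.2.1.2] NOT true = false
[1.2.1] true → false = false
[1.2.2.1] false AND false = false
[1.2.2.2.1] true OR true = true
[1.2.2.2] NOT true = false
[1.2.2] false OR false = false
[1.2] exactly-one(false, false) = false
[1] false → false (antecedent false ⇒ implication holds) = true
[root] NOT true = false
Overall: false → blocked

Blocked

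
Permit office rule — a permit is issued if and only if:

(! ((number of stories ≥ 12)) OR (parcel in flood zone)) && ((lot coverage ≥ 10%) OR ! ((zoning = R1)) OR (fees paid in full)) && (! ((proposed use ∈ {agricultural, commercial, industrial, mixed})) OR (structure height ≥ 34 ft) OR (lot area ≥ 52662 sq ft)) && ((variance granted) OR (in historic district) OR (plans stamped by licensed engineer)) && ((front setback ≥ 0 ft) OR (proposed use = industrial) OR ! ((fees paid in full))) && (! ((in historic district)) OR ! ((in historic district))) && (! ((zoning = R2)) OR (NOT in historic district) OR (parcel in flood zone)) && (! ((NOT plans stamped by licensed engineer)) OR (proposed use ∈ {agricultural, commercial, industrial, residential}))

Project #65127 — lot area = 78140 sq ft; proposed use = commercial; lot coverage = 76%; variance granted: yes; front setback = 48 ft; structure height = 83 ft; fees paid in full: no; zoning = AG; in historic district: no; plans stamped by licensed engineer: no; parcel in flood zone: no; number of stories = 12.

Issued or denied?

Denied

Atomic conditions:
  number of stories ≥ 12: 12 ≥ 12 is true
  parcel in flood zone: no → false
  lot coverage ≥ 10%: 76 ≥ 10 is true
  zoning = R1: AG == R1 is false
  fees paid in full: no → false
  proposed use ∈ {agricultural, commercial, industrial, mixed}: commercial is in the set → true
  structure height ≥ 34 ft: 83 ≥ 34 is true
  lot area ≥ 52662 sq ft: 78140 ≥ 52662 is true
  variance granted: yes → true
  in historic district: no → false
  plans stamped by licensed engineer: no → false
  front setback ≥ 0 ft: 48 ≥ 0 is true
  proposed use = industrial: commercial == industrial is false
  zoning = R2: AG == R2 is false
  NOT in historic district: no → true
  NOT plans stamped by licensed engineer: no → true
  proposed use ∈ {agricultural, commercial, industrial, residential}: commercial is in the set → true
Combine:
[1.1] NOT true = false
[1] false OR false = false
[2.2] NOT false = true
[2] true OR true OR false = true
[3.1] NOT true = false
[3] false OR true OR true = true
[4] true OR false OR false = true
[5.3] NOT false = true
[5] true OR false OR true = true
[6.1] NOT false = true
[6.2] NOT false = true
[6] true OR true = true
[7.1] NOT false = true
[7] true OR true OR false = true
[8.1] NOT true = false
[8] false OR true = true
[root] false AND true AND true AND true AND true AND true AND true AND true = false
Overall: false → denied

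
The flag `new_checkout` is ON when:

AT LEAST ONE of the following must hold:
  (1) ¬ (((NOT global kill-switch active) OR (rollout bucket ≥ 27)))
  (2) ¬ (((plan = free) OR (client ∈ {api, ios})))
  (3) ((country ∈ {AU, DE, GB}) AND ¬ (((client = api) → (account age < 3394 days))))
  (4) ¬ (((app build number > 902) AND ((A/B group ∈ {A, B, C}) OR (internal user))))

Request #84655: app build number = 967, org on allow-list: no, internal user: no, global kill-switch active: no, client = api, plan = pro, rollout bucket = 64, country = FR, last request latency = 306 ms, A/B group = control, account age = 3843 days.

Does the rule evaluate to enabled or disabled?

Enabled

Atomic conditions:
  NOT global kill-switch active: no → true
  rollout bucket ≥ 27: 64 ≥ 27 is true
  plan = free: pro == free is false
  client ∈ {api, ios}: api is in the set → true
  country ∈ {AU, DE, GB}: FR is not in the set → false
  client = api: api == api is true
  account age < 3394 days: 3843 < 3394 is false
  app build number > 902: 967 > 902 is true
  A/B group ∈ {A, B, C}: control is not in the set → false
  internal user: no → false
Combine:
[1.1] true OR true = true
[1] NOT true = false
[2.1] false OR true = true
[2] NOT true = false
[3.2.1] true → false = false
[3.2] NOT false = true
[3] false AND true = false
[4.1.2] false OR false = false
[4.1] true AND false = false
[4] NOT false = true
[root] false OR false OR false OR true = true
Overall: true → enabled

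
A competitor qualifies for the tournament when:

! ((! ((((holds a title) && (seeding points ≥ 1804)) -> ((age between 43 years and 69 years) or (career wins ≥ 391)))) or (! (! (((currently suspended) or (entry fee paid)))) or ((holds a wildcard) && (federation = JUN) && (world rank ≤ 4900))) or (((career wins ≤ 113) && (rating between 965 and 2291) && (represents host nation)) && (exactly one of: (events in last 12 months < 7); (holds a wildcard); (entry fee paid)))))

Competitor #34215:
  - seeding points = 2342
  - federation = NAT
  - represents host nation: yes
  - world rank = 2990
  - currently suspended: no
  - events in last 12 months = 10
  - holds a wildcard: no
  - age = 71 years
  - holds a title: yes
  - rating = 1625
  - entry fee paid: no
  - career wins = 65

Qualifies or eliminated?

Eliminated

Atomic conditions:
  holds a title: yes → true
  seeding points ≥ 1804: 2342 ≥ 1804 is true
  age between 43 years and 69 years: 71 in [43, 69] is false
  career wins ≥ 391: 65 ≥ 391 is false
  currently suspended: no → false
  entry fee paid: no → false
  holds a wildcard: no → false
  federation = JUN: NAT == JUN is false
  world rank ≤ 4900: 2990 ≤ 4900 is true
  career wins ≤ 113: 65 ≤ 113 is true
  rating between 965 and 2291: 1625 in [965, 2291] is true
  represents host nation: yes → true
  events in last 12 months < 7: 10 < 7 is false
Combine:
[1.1.1.1] true AND true = true
[1.1.1.2] false OR false = false
[1.1.1] true → false = false
[1.1] NOT false = true
[1.2.1.1.1] false OR false = false
[1.2.1.1] NOT false = true
[1.2.1] NOT true = false
[1.2.2] false AND false AND true = false
[1.2] false OR false = false
[1.3.1] true AND true AND true = true
[1.3.2] exactly-one(false, false, false) = false
[1.3] true AND false = false
[1] true OR false OR false = true
[root] NOT true = false
Overall: false → eliminated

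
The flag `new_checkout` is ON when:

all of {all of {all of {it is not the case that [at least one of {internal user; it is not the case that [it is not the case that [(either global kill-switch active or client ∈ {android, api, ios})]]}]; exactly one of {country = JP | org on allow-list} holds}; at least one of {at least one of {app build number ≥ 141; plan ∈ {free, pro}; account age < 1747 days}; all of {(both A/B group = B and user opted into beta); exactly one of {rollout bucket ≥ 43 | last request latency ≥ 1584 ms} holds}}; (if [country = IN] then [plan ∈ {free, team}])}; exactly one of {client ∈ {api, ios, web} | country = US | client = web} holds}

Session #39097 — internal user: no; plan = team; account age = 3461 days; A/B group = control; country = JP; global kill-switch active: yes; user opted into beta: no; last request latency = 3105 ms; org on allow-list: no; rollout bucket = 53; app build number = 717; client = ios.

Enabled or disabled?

Disabled

Atomic conditions:
  internal user: no → false
  global kill-switch active: yes → true
  client ∈ {android, api, ios}: ios is in the set → true
  country = JP: JP == JP is true
  org on allow-list: no → false
  app build number ≥ 141: 717 ≥ 141 is true
  plan ∈ {free, pro}: team is not in the set → false
  account age < 1747 days: 3461 < 1747 is false
  A/B group = B: control == B is false
  user opted into beta: no → false
  rollout bucket ≥ 43: 53 ≥ 43 is true
  last request latency ≥ 1584 ms: 3105 ≥ 1584 is true
  country = IN: JP == IN is false
  plan ∈ {free, team}: team is in the set → true
  client ∈ {api, ios, web}: ios is in the set → true
  country = US: JP == US is false
  client = web: ios == web is false
Combine:
[1.1.1.1.2.1.1] true OR true = true
[1.1.1.1.2.1] NOT true = false
[1.1.1.1.2] NOT false = true
[1.1.1.1] false OR true = true
[1.1.1] NOT true = false
[1.1.2] exactly-one(true, false) = true
[1.1] false AND true = false
[1.2.1] true OR false OR false = true
[1.2.2.1] false AND false = false
[1.2.2.2] exactly-one(true, true) = false
[1.2.2] false AND false = false
[1.2] true OR false = true
[1.3] false → true (antecedent false ⇒ implication holds) = true
[1] false AND true AND true = false
[2] exactly-one(true, false, false) = true
[root] false AND true = false
Overall: false → disabled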